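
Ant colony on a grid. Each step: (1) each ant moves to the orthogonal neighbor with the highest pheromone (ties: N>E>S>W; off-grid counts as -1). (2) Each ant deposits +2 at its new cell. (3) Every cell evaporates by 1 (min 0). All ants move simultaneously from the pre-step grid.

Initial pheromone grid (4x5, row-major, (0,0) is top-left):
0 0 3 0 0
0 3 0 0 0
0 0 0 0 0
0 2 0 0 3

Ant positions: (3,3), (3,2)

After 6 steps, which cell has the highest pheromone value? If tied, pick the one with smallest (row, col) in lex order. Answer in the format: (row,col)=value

Answer: (3,4)=3

Derivation:
Step 1: ant0:(3,3)->E->(3,4) | ant1:(3,2)->W->(3,1)
  grid max=4 at (3,4)
Step 2: ant0:(3,4)->N->(2,4) | ant1:(3,1)->N->(2,1)
  grid max=3 at (3,4)
Step 3: ant0:(2,4)->S->(3,4) | ant1:(2,1)->S->(3,1)
  grid max=4 at (3,4)
Step 4: ant0:(3,4)->N->(2,4) | ant1:(3,1)->N->(2,1)
  grid max=3 at (3,4)
Step 5: ant0:(2,4)->S->(3,4) | ant1:(2,1)->S->(3,1)
  grid max=4 at (3,4)
Step 6: ant0:(3,4)->N->(2,4) | ant1:(3,1)->N->(2,1)
  grid max=3 at (3,4)
Final grid:
  0 0 0 0 0
  0 0 0 0 0
  0 1 0 0 1
  0 2 0 0 3
Max pheromone 3 at (3,4)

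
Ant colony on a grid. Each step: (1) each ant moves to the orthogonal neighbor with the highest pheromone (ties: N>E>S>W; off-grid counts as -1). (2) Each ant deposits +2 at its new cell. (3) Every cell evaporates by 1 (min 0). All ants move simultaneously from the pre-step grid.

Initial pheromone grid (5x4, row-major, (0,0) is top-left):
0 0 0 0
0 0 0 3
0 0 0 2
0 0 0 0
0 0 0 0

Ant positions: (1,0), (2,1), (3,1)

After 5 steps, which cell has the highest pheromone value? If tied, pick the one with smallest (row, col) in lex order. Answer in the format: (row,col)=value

Answer: (1,1)=9

Derivation:
Step 1: ant0:(1,0)->N->(0,0) | ant1:(2,1)->N->(1,1) | ant2:(3,1)->N->(2,1)
  grid max=2 at (1,3)
Step 2: ant0:(0,0)->E->(0,1) | ant1:(1,1)->S->(2,1) | ant2:(2,1)->N->(1,1)
  grid max=2 at (1,1)
Step 3: ant0:(0,1)->S->(1,1) | ant1:(2,1)->N->(1,1) | ant2:(1,1)->S->(2,1)
  grid max=5 at (1,1)
Step 4: ant0:(1,1)->S->(2,1) | ant1:(1,1)->S->(2,1) | ant2:(2,1)->N->(1,1)
  grid max=6 at (1,1)
Step 5: ant0:(2,1)->N->(1,1) | ant1:(2,1)->N->(1,1) | ant2:(1,1)->S->(2,1)
  grid max=9 at (1,1)
Final grid:
  0 0 0 0
  0 9 0 0
  0 7 0 0
  0 0 0 0
  0 0 0 0
Max pheromone 9 at (1,1)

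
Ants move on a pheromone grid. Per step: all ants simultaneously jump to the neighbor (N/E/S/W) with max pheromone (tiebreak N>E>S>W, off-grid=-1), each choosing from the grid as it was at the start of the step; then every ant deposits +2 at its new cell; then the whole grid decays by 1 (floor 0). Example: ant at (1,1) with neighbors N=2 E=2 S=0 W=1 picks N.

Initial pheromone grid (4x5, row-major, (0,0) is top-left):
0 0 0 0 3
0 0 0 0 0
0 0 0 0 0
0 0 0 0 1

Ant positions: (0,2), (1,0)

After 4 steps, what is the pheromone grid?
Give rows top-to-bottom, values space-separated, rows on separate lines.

After step 1: ants at (0,3),(0,0)
  1 0 0 1 2
  0 0 0 0 0
  0 0 0 0 0
  0 0 0 0 0
After step 2: ants at (0,4),(0,1)
  0 1 0 0 3
  0 0 0 0 0
  0 0 0 0 0
  0 0 0 0 0
After step 3: ants at (1,4),(0,2)
  0 0 1 0 2
  0 0 0 0 1
  0 0 0 0 0
  0 0 0 0 0
After step 4: ants at (0,4),(0,3)
  0 0 0 1 3
  0 0 0 0 0
  0 0 0 0 0
  0 0 0 0 0

0 0 0 1 3
0 0 0 0 0
0 0 0 0 0
0 0 0 0 0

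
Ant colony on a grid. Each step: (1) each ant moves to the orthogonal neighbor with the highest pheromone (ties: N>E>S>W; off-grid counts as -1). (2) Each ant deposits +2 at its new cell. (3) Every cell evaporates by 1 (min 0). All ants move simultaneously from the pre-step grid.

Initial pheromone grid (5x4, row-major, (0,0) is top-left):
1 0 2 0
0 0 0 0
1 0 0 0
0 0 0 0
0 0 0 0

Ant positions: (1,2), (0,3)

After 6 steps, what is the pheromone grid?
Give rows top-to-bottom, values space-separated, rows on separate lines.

After step 1: ants at (0,2),(0,2)
  0 0 5 0
  0 0 0 0
  0 0 0 0
  0 0 0 0
  0 0 0 0
After step 2: ants at (0,3),(0,3)
  0 0 4 3
  0 0 0 0
  0 0 0 0
  0 0 0 0
  0 0 0 0
After step 3: ants at (0,2),(0,2)
  0 0 7 2
  0 0 0 0
  0 0 0 0
  0 0 0 0
  0 0 0 0
After step 4: ants at (0,3),(0,3)
  0 0 6 5
  0 0 0 0
  0 0 0 0
  0 0 0 0
  0 0 0 0
After step 5: ants at (0,2),(0,2)
  0 0 9 4
  0 0 0 0
  0 0 0 0
  0 0 0 0
  0 0 0 0
After step 6: ants at (0,3),(0,3)
  0 0 8 7
  0 0 0 0
  0 0 0 0
  0 0 0 0
  0 0 0 0

0 0 8 7
0 0 0 0
0 0 0 0
0 0 0 0
0 0 0 0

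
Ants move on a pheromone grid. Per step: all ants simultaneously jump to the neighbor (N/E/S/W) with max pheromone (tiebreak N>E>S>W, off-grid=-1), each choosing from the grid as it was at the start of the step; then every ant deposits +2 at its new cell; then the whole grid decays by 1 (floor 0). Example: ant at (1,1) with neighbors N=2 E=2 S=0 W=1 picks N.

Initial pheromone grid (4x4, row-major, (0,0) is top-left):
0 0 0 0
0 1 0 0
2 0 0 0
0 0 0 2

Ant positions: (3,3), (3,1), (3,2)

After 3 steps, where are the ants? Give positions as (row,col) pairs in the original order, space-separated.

Step 1: ant0:(3,3)->N->(2,3) | ant1:(3,1)->N->(2,1) | ant2:(3,2)->E->(3,3)
  grid max=3 at (3,3)
Step 2: ant0:(2,3)->S->(3,3) | ant1:(2,1)->W->(2,0) | ant2:(3,3)->N->(2,3)
  grid max=4 at (3,3)
Step 3: ant0:(3,3)->N->(2,3) | ant1:(2,0)->N->(1,0) | ant2:(2,3)->S->(3,3)
  grid max=5 at (3,3)

(2,3) (1,0) (3,3)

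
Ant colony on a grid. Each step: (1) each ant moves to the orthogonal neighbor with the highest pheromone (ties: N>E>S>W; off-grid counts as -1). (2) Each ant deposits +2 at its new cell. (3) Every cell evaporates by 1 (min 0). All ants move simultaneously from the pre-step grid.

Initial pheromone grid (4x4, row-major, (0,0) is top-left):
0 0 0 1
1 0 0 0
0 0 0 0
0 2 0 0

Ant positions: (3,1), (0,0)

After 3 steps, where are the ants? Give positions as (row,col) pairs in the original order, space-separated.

Step 1: ant0:(3,1)->N->(2,1) | ant1:(0,0)->S->(1,0)
  grid max=2 at (1,0)
Step 2: ant0:(2,1)->S->(3,1) | ant1:(1,0)->N->(0,0)
  grid max=2 at (3,1)
Step 3: ant0:(3,1)->N->(2,1) | ant1:(0,0)->S->(1,0)
  grid max=2 at (1,0)

(2,1) (1,0)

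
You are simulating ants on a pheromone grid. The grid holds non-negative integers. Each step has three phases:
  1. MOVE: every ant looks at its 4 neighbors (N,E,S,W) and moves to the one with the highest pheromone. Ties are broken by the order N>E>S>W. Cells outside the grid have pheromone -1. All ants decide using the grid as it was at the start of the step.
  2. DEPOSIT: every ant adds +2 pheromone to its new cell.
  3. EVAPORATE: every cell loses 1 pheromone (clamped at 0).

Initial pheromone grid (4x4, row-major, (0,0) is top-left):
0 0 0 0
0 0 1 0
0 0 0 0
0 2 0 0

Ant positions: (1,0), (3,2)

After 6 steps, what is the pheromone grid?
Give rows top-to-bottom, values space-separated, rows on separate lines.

After step 1: ants at (0,0),(3,1)
  1 0 0 0
  0 0 0 0
  0 0 0 0
  0 3 0 0
After step 2: ants at (0,1),(2,1)
  0 1 0 0
  0 0 0 0
  0 1 0 0
  0 2 0 0
After step 3: ants at (0,2),(3,1)
  0 0 1 0
  0 0 0 0
  0 0 0 0
  0 3 0 0
After step 4: ants at (0,3),(2,1)
  0 0 0 1
  0 0 0 0
  0 1 0 0
  0 2 0 0
After step 5: ants at (1,3),(3,1)
  0 0 0 0
  0 0 0 1
  0 0 0 0
  0 3 0 0
After step 6: ants at (0,3),(2,1)
  0 0 0 1
  0 0 0 0
  0 1 0 0
  0 2 0 0

0 0 0 1
0 0 0 0
0 1 0 0
0 2 0 0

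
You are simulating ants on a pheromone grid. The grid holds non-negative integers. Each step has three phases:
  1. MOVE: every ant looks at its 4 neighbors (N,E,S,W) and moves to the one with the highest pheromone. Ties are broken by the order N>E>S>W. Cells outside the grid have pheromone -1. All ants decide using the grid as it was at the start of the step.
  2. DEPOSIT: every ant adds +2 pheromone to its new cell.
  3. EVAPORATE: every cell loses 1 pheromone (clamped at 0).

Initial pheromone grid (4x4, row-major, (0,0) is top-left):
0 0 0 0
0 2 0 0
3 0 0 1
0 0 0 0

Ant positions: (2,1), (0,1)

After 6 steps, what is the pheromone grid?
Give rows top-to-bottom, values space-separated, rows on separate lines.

After step 1: ants at (2,0),(1,1)
  0 0 0 0
  0 3 0 0
  4 0 0 0
  0 0 0 0
After step 2: ants at (1,0),(0,1)
  0 1 0 0
  1 2 0 0
  3 0 0 0
  0 0 0 0
After step 3: ants at (2,0),(1,1)
  0 0 0 0
  0 3 0 0
  4 0 0 0
  0 0 0 0
After step 4: ants at (1,0),(0,1)
  0 1 0 0
  1 2 0 0
  3 0 0 0
  0 0 0 0
After step 5: ants at (2,0),(1,1)
  0 0 0 0
  0 3 0 0
  4 0 0 0
  0 0 0 0
After step 6: ants at (1,0),(0,1)
  0 1 0 0
  1 2 0 0
  3 0 0 0
  0 0 0 0

0 1 0 0
1 2 0 0
3 0 0 0
0 0 0 0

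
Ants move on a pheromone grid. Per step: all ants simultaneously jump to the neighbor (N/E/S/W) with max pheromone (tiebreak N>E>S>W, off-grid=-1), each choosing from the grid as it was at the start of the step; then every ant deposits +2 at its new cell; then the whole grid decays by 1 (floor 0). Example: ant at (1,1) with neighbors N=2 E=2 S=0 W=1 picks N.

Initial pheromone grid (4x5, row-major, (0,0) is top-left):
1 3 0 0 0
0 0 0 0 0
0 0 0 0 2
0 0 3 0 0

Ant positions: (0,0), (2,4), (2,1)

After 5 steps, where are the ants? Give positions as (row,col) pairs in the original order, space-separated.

Step 1: ant0:(0,0)->E->(0,1) | ant1:(2,4)->N->(1,4) | ant2:(2,1)->N->(1,1)
  grid max=4 at (0,1)
Step 2: ant0:(0,1)->S->(1,1) | ant1:(1,4)->S->(2,4) | ant2:(1,1)->N->(0,1)
  grid max=5 at (0,1)
Step 3: ant0:(1,1)->N->(0,1) | ant1:(2,4)->N->(1,4) | ant2:(0,1)->S->(1,1)
  grid max=6 at (0,1)
Step 4: ant0:(0,1)->S->(1,1) | ant1:(1,4)->S->(2,4) | ant2:(1,1)->N->(0,1)
  grid max=7 at (0,1)
Step 5: ant0:(1,1)->N->(0,1) | ant1:(2,4)->N->(1,4) | ant2:(0,1)->S->(1,1)
  grid max=8 at (0,1)

(0,1) (1,4) (1,1)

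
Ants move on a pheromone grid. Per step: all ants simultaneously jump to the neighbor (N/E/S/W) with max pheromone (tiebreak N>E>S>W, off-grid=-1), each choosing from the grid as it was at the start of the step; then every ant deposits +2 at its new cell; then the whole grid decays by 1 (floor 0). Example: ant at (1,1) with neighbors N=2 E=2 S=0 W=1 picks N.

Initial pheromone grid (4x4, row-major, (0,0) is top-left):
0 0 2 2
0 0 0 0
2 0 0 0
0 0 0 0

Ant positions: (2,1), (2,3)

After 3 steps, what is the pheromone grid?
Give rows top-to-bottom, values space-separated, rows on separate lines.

After step 1: ants at (2,0),(1,3)
  0 0 1 1
  0 0 0 1
  3 0 0 0
  0 0 0 0
After step 2: ants at (1,0),(0,3)
  0 0 0 2
  1 0 0 0
  2 0 0 0
  0 0 0 0
After step 3: ants at (2,0),(1,3)
  0 0 0 1
  0 0 0 1
  3 0 0 0
  0 0 0 0

0 0 0 1
0 0 0 1
3 0 0 0
0 0 0 0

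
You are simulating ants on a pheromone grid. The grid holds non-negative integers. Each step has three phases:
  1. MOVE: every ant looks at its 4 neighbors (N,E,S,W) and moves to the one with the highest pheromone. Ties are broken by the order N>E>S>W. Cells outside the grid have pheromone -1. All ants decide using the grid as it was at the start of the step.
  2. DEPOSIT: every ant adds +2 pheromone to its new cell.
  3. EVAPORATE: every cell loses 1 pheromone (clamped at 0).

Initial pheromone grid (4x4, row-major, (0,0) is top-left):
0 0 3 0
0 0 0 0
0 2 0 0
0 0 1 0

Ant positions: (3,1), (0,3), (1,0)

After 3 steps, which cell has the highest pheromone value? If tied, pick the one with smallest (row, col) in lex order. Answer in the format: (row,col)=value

Answer: (0,2)=6

Derivation:
Step 1: ant0:(3,1)->N->(2,1) | ant1:(0,3)->W->(0,2) | ant2:(1,0)->N->(0,0)
  grid max=4 at (0,2)
Step 2: ant0:(2,1)->N->(1,1) | ant1:(0,2)->E->(0,3) | ant2:(0,0)->E->(0,1)
  grid max=3 at (0,2)
Step 3: ant0:(1,1)->S->(2,1) | ant1:(0,3)->W->(0,2) | ant2:(0,1)->E->(0,2)
  grid max=6 at (0,2)
Final grid:
  0 0 6 0
  0 0 0 0
  0 3 0 0
  0 0 0 0
Max pheromone 6 at (0,2)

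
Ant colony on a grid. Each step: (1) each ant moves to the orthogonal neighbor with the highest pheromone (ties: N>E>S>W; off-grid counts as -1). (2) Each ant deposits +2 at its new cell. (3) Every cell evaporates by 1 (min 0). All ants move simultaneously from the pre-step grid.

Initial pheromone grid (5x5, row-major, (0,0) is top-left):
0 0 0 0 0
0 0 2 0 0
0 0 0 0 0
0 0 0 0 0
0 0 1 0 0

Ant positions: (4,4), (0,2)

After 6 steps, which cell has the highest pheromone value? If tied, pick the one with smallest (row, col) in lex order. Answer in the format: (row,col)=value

Answer: (1,2)=2

Derivation:
Step 1: ant0:(4,4)->N->(3,4) | ant1:(0,2)->S->(1,2)
  grid max=3 at (1,2)
Step 2: ant0:(3,4)->N->(2,4) | ant1:(1,2)->N->(0,2)
  grid max=2 at (1,2)
Step 3: ant0:(2,4)->N->(1,4) | ant1:(0,2)->S->(1,2)
  grid max=3 at (1,2)
Step 4: ant0:(1,4)->N->(0,4) | ant1:(1,2)->N->(0,2)
  grid max=2 at (1,2)
Step 5: ant0:(0,4)->S->(1,4) | ant1:(0,2)->S->(1,2)
  grid max=3 at (1,2)
Step 6: ant0:(1,4)->N->(0,4) | ant1:(1,2)->N->(0,2)
  grid max=2 at (1,2)
Final grid:
  0 0 1 0 1
  0 0 2 0 0
  0 0 0 0 0
  0 0 0 0 0
  0 0 0 0 0
Max pheromone 2 at (1,2)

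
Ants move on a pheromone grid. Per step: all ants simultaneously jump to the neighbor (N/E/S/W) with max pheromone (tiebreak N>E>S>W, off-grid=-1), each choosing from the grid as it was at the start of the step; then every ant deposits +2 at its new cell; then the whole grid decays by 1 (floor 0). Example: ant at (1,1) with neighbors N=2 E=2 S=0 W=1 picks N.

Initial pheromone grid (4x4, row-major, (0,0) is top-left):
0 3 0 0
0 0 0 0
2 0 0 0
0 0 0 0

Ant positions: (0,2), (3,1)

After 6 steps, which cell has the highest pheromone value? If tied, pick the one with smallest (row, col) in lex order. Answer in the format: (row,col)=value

Step 1: ant0:(0,2)->W->(0,1) | ant1:(3,1)->N->(2,1)
  grid max=4 at (0,1)
Step 2: ant0:(0,1)->E->(0,2) | ant1:(2,1)->W->(2,0)
  grid max=3 at (0,1)
Step 3: ant0:(0,2)->W->(0,1) | ant1:(2,0)->N->(1,0)
  grid max=4 at (0,1)
Step 4: ant0:(0,1)->E->(0,2) | ant1:(1,0)->S->(2,0)
  grid max=3 at (0,1)
Step 5: ant0:(0,2)->W->(0,1) | ant1:(2,0)->N->(1,0)
  grid max=4 at (0,1)
Step 6: ant0:(0,1)->E->(0,2) | ant1:(1,0)->S->(2,0)
  grid max=3 at (0,1)
Final grid:
  0 3 1 0
  0 0 0 0
  2 0 0 0
  0 0 0 0
Max pheromone 3 at (0,1)

Answer: (0,1)=3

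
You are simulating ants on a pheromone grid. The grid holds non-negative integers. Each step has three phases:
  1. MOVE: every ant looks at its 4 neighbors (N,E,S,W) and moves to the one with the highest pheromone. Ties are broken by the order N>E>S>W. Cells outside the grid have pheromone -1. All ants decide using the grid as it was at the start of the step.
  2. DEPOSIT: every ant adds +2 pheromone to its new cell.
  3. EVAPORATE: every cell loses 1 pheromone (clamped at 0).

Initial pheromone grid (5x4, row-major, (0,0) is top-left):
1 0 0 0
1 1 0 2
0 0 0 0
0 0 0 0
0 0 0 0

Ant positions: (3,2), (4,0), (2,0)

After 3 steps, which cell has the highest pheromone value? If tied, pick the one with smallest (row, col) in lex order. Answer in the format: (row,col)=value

Answer: (1,0)=4

Derivation:
Step 1: ant0:(3,2)->N->(2,2) | ant1:(4,0)->N->(3,0) | ant2:(2,0)->N->(1,0)
  grid max=2 at (1,0)
Step 2: ant0:(2,2)->N->(1,2) | ant1:(3,0)->N->(2,0) | ant2:(1,0)->N->(0,0)
  grid max=1 at (0,0)
Step 3: ant0:(1,2)->N->(0,2) | ant1:(2,0)->N->(1,0) | ant2:(0,0)->S->(1,0)
  grid max=4 at (1,0)
Final grid:
  0 0 1 0
  4 0 0 0
  0 0 0 0
  0 0 0 0
  0 0 0 0
Max pheromone 4 at (1,0)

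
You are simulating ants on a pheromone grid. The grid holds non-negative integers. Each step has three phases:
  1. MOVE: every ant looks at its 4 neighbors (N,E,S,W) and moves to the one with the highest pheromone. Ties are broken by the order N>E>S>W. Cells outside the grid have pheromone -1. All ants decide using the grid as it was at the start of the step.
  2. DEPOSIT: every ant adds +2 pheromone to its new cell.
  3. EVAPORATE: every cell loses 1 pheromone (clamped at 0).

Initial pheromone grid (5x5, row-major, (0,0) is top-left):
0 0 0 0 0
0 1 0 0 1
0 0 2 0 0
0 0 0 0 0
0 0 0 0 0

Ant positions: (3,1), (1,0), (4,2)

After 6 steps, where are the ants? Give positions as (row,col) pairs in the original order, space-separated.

Step 1: ant0:(3,1)->N->(2,1) | ant1:(1,0)->E->(1,1) | ant2:(4,2)->N->(3,2)
  grid max=2 at (1,1)
Step 2: ant0:(2,1)->N->(1,1) | ant1:(1,1)->S->(2,1) | ant2:(3,2)->N->(2,2)
  grid max=3 at (1,1)
Step 3: ant0:(1,1)->S->(2,1) | ant1:(2,1)->N->(1,1) | ant2:(2,2)->W->(2,1)
  grid max=5 at (2,1)
Step 4: ant0:(2,1)->N->(1,1) | ant1:(1,1)->S->(2,1) | ant2:(2,1)->N->(1,1)
  grid max=7 at (1,1)
Step 5: ant0:(1,1)->S->(2,1) | ant1:(2,1)->N->(1,1) | ant2:(1,1)->S->(2,1)
  grid max=9 at (2,1)
Step 6: ant0:(2,1)->N->(1,1) | ant1:(1,1)->S->(2,1) | ant2:(2,1)->N->(1,1)
  grid max=11 at (1,1)

(1,1) (2,1) (1,1)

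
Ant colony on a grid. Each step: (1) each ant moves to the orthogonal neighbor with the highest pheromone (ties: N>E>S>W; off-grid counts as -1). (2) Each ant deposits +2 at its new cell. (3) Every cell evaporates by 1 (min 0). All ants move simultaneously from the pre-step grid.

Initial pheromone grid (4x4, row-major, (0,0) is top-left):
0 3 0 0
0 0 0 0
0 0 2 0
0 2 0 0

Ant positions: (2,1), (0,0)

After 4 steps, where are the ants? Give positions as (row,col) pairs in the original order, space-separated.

Step 1: ant0:(2,1)->E->(2,2) | ant1:(0,0)->E->(0,1)
  grid max=4 at (0,1)
Step 2: ant0:(2,2)->N->(1,2) | ant1:(0,1)->E->(0,2)
  grid max=3 at (0,1)
Step 3: ant0:(1,2)->S->(2,2) | ant1:(0,2)->W->(0,1)
  grid max=4 at (0,1)
Step 4: ant0:(2,2)->N->(1,2) | ant1:(0,1)->E->(0,2)
  grid max=3 at (0,1)

(1,2) (0,2)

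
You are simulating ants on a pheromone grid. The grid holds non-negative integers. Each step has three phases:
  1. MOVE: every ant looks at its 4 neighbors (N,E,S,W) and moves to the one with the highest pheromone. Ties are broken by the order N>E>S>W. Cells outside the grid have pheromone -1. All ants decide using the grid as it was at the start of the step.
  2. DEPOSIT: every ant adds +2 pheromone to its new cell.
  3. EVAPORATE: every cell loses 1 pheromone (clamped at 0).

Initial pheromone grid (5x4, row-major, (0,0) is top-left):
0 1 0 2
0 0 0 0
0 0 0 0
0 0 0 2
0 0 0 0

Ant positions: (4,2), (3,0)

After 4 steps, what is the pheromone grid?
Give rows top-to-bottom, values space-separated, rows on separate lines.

After step 1: ants at (3,2),(2,0)
  0 0 0 1
  0 0 0 0
  1 0 0 0
  0 0 1 1
  0 0 0 0
After step 2: ants at (3,3),(1,0)
  0 0 0 0
  1 0 0 0
  0 0 0 0
  0 0 0 2
  0 0 0 0
After step 3: ants at (2,3),(0,0)
  1 0 0 0
  0 0 0 0
  0 0 0 1
  0 0 0 1
  0 0 0 0
After step 4: ants at (3,3),(0,1)
  0 1 0 0
  0 0 0 0
  0 0 0 0
  0 0 0 2
  0 0 0 0

0 1 0 0
0 0 0 0
0 0 0 0
0 0 0 2
0 0 0 0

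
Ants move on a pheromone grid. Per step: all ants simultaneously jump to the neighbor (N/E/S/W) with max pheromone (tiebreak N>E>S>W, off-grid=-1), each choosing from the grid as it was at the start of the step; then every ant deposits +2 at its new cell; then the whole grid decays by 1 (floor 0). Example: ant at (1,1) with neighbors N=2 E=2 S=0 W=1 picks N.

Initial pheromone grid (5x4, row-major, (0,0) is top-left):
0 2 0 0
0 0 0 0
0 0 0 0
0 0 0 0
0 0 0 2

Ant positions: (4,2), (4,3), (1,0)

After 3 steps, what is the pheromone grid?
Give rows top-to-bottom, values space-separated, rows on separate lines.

After step 1: ants at (4,3),(3,3),(0,0)
  1 1 0 0
  0 0 0 0
  0 0 0 0
  0 0 0 1
  0 0 0 3
After step 2: ants at (3,3),(4,3),(0,1)
  0 2 0 0
  0 0 0 0
  0 0 0 0
  0 0 0 2
  0 0 0 4
After step 3: ants at (4,3),(3,3),(0,2)
  0 1 1 0
  0 0 0 0
  0 0 0 0
  0 0 0 3
  0 0 0 5

0 1 1 0
0 0 0 0
0 0 0 0
0 0 0 3
0 0 0 5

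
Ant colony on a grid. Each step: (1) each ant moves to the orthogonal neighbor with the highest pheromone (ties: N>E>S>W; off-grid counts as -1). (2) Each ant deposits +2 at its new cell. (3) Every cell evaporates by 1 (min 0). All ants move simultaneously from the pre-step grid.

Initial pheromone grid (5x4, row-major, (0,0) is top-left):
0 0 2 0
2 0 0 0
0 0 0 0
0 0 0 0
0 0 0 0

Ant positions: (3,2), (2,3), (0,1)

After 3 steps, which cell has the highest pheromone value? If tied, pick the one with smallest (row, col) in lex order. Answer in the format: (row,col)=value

Answer: (0,2)=7

Derivation:
Step 1: ant0:(3,2)->N->(2,2) | ant1:(2,3)->N->(1,3) | ant2:(0,1)->E->(0,2)
  grid max=3 at (0,2)
Step 2: ant0:(2,2)->N->(1,2) | ant1:(1,3)->N->(0,3) | ant2:(0,2)->E->(0,3)
  grid max=3 at (0,3)
Step 3: ant0:(1,2)->N->(0,2) | ant1:(0,3)->W->(0,2) | ant2:(0,3)->W->(0,2)
  grid max=7 at (0,2)
Final grid:
  0 0 7 2
  0 0 0 0
  0 0 0 0
  0 0 0 0
  0 0 0 0
Max pheromone 7 at (0,2)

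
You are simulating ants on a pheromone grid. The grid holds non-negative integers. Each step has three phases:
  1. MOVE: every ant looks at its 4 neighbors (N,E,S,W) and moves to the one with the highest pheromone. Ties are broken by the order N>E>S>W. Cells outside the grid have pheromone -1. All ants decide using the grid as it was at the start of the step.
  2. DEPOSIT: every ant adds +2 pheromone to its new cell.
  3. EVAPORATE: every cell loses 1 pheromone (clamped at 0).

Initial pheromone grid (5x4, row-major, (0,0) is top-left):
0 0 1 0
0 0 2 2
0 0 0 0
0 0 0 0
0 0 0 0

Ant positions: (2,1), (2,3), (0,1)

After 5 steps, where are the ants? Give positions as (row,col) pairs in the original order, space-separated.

Step 1: ant0:(2,1)->N->(1,1) | ant1:(2,3)->N->(1,3) | ant2:(0,1)->E->(0,2)
  grid max=3 at (1,3)
Step 2: ant0:(1,1)->E->(1,2) | ant1:(1,3)->W->(1,2) | ant2:(0,2)->S->(1,2)
  grid max=6 at (1,2)
Step 3: ant0:(1,2)->E->(1,3) | ant1:(1,2)->E->(1,3) | ant2:(1,2)->E->(1,3)
  grid max=7 at (1,3)
Step 4: ant0:(1,3)->W->(1,2) | ant1:(1,3)->W->(1,2) | ant2:(1,3)->W->(1,2)
  grid max=10 at (1,2)
Step 5: ant0:(1,2)->E->(1,3) | ant1:(1,2)->E->(1,3) | ant2:(1,2)->E->(1,3)
  grid max=11 at (1,3)

(1,3) (1,3) (1,3)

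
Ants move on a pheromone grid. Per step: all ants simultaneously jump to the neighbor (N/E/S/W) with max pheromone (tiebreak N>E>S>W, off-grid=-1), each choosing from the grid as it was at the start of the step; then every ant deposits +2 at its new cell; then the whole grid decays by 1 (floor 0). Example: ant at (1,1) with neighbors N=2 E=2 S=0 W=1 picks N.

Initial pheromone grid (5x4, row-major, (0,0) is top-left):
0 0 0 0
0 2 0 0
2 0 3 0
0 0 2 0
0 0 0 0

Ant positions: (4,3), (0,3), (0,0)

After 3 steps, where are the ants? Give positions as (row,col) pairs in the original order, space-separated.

Step 1: ant0:(4,3)->N->(3,3) | ant1:(0,3)->S->(1,3) | ant2:(0,0)->E->(0,1)
  grid max=2 at (2,2)
Step 2: ant0:(3,3)->W->(3,2) | ant1:(1,3)->N->(0,3) | ant2:(0,1)->S->(1,1)
  grid max=2 at (1,1)
Step 3: ant0:(3,2)->N->(2,2) | ant1:(0,3)->S->(1,3) | ant2:(1,1)->N->(0,1)
  grid max=2 at (2,2)

(2,2) (1,3) (0,1)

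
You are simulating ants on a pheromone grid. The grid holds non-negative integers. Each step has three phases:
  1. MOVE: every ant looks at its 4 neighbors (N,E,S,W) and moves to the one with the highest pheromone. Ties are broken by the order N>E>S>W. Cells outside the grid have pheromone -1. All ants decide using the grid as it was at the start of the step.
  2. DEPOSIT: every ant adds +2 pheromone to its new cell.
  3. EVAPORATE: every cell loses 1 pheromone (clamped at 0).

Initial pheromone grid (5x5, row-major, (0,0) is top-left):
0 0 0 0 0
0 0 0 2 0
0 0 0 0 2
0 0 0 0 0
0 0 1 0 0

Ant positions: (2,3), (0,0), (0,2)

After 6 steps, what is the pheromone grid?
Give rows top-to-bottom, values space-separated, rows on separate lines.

After step 1: ants at (1,3),(0,1),(0,3)
  0 1 0 1 0
  0 0 0 3 0
  0 0 0 0 1
  0 0 0 0 0
  0 0 0 0 0
After step 2: ants at (0,3),(0,2),(1,3)
  0 0 1 2 0
  0 0 0 4 0
  0 0 0 0 0
  0 0 0 0 0
  0 0 0 0 0
After step 3: ants at (1,3),(0,3),(0,3)
  0 0 0 5 0
  0 0 0 5 0
  0 0 0 0 0
  0 0 0 0 0
  0 0 0 0 0
After step 4: ants at (0,3),(1,3),(1,3)
  0 0 0 6 0
  0 0 0 8 0
  0 0 0 0 0
  0 0 0 0 0
  0 0 0 0 0
After step 5: ants at (1,3),(0,3),(0,3)
  0 0 0 9 0
  0 0 0 9 0
  0 0 0 0 0
  0 0 0 0 0
  0 0 0 0 0
After step 6: ants at (0,3),(1,3),(1,3)
  0 0 0 10 0
  0 0 0 12 0
  0 0 0 0 0
  0 0 0 0 0
  0 0 0 0 0

0 0 0 10 0
0 0 0 12 0
0 0 0 0 0
0 0 0 0 0
0 0 0 0 0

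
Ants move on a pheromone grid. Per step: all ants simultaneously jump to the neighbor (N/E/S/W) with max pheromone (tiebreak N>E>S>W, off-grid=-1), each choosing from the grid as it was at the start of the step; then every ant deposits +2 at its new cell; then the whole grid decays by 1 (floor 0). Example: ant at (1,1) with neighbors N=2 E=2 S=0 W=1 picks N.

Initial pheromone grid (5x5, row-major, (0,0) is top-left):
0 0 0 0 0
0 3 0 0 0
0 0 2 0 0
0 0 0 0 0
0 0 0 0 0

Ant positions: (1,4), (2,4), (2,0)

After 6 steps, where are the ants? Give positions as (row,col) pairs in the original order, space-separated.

Step 1: ant0:(1,4)->N->(0,4) | ant1:(2,4)->N->(1,4) | ant2:(2,0)->N->(1,0)
  grid max=2 at (1,1)
Step 2: ant0:(0,4)->S->(1,4) | ant1:(1,4)->N->(0,4) | ant2:(1,0)->E->(1,1)
  grid max=3 at (1,1)
Step 3: ant0:(1,4)->N->(0,4) | ant1:(0,4)->S->(1,4) | ant2:(1,1)->N->(0,1)
  grid max=3 at (0,4)
Step 4: ant0:(0,4)->S->(1,4) | ant1:(1,4)->N->(0,4) | ant2:(0,1)->S->(1,1)
  grid max=4 at (0,4)
Step 5: ant0:(1,4)->N->(0,4) | ant1:(0,4)->S->(1,4) | ant2:(1,1)->N->(0,1)
  grid max=5 at (0,4)
Step 6: ant0:(0,4)->S->(1,4) | ant1:(1,4)->N->(0,4) | ant2:(0,1)->S->(1,1)
  grid max=6 at (0,4)

(1,4) (0,4) (1,1)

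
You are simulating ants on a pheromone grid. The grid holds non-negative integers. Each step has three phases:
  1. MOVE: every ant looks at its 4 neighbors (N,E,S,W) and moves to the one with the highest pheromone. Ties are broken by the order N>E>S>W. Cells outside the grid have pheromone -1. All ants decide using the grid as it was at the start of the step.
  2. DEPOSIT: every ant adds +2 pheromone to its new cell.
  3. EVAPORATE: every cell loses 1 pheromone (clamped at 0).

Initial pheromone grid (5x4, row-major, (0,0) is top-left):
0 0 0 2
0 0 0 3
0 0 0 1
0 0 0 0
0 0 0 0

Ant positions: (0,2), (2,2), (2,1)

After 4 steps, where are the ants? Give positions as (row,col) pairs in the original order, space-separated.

Step 1: ant0:(0,2)->E->(0,3) | ant1:(2,2)->E->(2,3) | ant2:(2,1)->N->(1,1)
  grid max=3 at (0,3)
Step 2: ant0:(0,3)->S->(1,3) | ant1:(2,3)->N->(1,3) | ant2:(1,1)->N->(0,1)
  grid max=5 at (1,3)
Step 3: ant0:(1,3)->N->(0,3) | ant1:(1,3)->N->(0,3) | ant2:(0,1)->E->(0,2)
  grid max=5 at (0,3)
Step 4: ant0:(0,3)->S->(1,3) | ant1:(0,3)->S->(1,3) | ant2:(0,2)->E->(0,3)
  grid max=7 at (1,3)

(1,3) (1,3) (0,3)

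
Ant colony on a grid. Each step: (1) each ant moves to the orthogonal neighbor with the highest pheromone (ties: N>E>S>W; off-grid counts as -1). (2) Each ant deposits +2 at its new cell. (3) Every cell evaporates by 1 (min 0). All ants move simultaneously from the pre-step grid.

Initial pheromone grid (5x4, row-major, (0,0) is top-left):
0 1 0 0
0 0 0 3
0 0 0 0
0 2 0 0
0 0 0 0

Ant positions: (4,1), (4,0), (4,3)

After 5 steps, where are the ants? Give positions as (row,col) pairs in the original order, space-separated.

Step 1: ant0:(4,1)->N->(3,1) | ant1:(4,0)->N->(3,0) | ant2:(4,3)->N->(3,3)
  grid max=3 at (3,1)
Step 2: ant0:(3,1)->W->(3,0) | ant1:(3,0)->E->(3,1) | ant2:(3,3)->N->(2,3)
  grid max=4 at (3,1)
Step 3: ant0:(3,0)->E->(3,1) | ant1:(3,1)->W->(3,0) | ant2:(2,3)->N->(1,3)
  grid max=5 at (3,1)
Step 4: ant0:(3,1)->W->(3,0) | ant1:(3,0)->E->(3,1) | ant2:(1,3)->N->(0,3)
  grid max=6 at (3,1)
Step 5: ant0:(3,0)->E->(3,1) | ant1:(3,1)->W->(3,0) | ant2:(0,3)->S->(1,3)
  grid max=7 at (3,1)

(3,1) (3,0) (1,3)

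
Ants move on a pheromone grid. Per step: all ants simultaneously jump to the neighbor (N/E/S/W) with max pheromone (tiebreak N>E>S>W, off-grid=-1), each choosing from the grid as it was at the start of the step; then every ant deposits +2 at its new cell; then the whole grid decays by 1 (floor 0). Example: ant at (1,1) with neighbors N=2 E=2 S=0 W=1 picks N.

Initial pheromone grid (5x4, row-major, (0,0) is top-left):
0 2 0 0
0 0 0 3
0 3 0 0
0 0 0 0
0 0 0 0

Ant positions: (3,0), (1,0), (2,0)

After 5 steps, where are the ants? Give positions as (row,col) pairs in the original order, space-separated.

Step 1: ant0:(3,0)->N->(2,0) | ant1:(1,0)->N->(0,0) | ant2:(2,0)->E->(2,1)
  grid max=4 at (2,1)
Step 2: ant0:(2,0)->E->(2,1) | ant1:(0,0)->E->(0,1) | ant2:(2,1)->W->(2,0)
  grid max=5 at (2,1)
Step 3: ant0:(2,1)->W->(2,0) | ant1:(0,1)->E->(0,2) | ant2:(2,0)->E->(2,1)
  grid max=6 at (2,1)
Step 4: ant0:(2,0)->E->(2,1) | ant1:(0,2)->W->(0,1) | ant2:(2,1)->W->(2,0)
  grid max=7 at (2,1)
Step 5: ant0:(2,1)->W->(2,0) | ant1:(0,1)->E->(0,2) | ant2:(2,0)->E->(2,1)
  grid max=8 at (2,1)

(2,0) (0,2) (2,1)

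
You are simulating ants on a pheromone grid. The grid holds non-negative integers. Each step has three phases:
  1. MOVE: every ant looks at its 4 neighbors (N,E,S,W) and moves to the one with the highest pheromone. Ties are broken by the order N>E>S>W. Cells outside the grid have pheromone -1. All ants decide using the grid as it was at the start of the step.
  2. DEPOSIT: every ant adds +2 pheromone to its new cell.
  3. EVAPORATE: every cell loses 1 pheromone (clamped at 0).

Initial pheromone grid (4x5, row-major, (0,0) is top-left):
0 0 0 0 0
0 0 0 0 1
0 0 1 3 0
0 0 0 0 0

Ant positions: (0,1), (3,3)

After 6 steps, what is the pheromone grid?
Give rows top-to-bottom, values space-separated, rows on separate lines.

After step 1: ants at (0,2),(2,3)
  0 0 1 0 0
  0 0 0 0 0
  0 0 0 4 0
  0 0 0 0 0
After step 2: ants at (0,3),(1,3)
  0 0 0 1 0
  0 0 0 1 0
  0 0 0 3 0
  0 0 0 0 0
After step 3: ants at (1,3),(2,3)
  0 0 0 0 0
  0 0 0 2 0
  0 0 0 4 0
  0 0 0 0 0
After step 4: ants at (2,3),(1,3)
  0 0 0 0 0
  0 0 0 3 0
  0 0 0 5 0
  0 0 0 0 0
After step 5: ants at (1,3),(2,3)
  0 0 0 0 0
  0 0 0 4 0
  0 0 0 6 0
  0 0 0 0 0
After step 6: ants at (2,3),(1,3)
  0 0 0 0 0
  0 0 0 5 0
  0 0 0 7 0
  0 0 0 0 0

0 0 0 0 0
0 0 0 5 0
0 0 0 7 0
0 0 0 0 0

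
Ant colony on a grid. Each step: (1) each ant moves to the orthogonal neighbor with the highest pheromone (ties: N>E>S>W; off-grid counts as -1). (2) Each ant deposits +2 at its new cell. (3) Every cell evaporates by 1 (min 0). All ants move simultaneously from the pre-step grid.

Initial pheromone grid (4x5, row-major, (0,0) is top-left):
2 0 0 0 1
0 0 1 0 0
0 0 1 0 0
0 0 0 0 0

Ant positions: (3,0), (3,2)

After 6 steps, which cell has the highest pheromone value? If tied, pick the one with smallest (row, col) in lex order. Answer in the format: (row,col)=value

Answer: (0,3)=1

Derivation:
Step 1: ant0:(3,0)->N->(2,0) | ant1:(3,2)->N->(2,2)
  grid max=2 at (2,2)
Step 2: ant0:(2,0)->N->(1,0) | ant1:(2,2)->N->(1,2)
  grid max=1 at (1,0)
Step 3: ant0:(1,0)->N->(0,0) | ant1:(1,2)->S->(2,2)
  grid max=2 at (2,2)
Step 4: ant0:(0,0)->E->(0,1) | ant1:(2,2)->N->(1,2)
  grid max=1 at (0,1)
Step 5: ant0:(0,1)->E->(0,2) | ant1:(1,2)->S->(2,2)
  grid max=2 at (2,2)
Step 6: ant0:(0,2)->E->(0,3) | ant1:(2,2)->N->(1,2)
  grid max=1 at (0,3)
Final grid:
  0 0 0 1 0
  0 0 1 0 0
  0 0 1 0 0
  0 0 0 0 0
Max pheromone 1 at (0,3)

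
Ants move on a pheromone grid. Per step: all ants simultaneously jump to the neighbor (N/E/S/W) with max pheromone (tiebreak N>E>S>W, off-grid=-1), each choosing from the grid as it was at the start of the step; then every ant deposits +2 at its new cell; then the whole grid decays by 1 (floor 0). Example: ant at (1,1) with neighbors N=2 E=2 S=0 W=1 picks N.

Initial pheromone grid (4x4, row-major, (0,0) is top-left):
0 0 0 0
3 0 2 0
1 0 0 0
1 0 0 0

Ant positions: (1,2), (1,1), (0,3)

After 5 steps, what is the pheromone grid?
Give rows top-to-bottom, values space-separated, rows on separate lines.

After step 1: ants at (0,2),(1,0),(1,3)
  0 0 1 0
  4 0 1 1
  0 0 0 0
  0 0 0 0
After step 2: ants at (1,2),(0,0),(1,2)
  1 0 0 0
  3 0 4 0
  0 0 0 0
  0 0 0 0
After step 3: ants at (0,2),(1,0),(0,2)
  0 0 3 0
  4 0 3 0
  0 0 0 0
  0 0 0 0
After step 4: ants at (1,2),(0,0),(1,2)
  1 0 2 0
  3 0 6 0
  0 0 0 0
  0 0 0 0
After step 5: ants at (0,2),(1,0),(0,2)
  0 0 5 0
  4 0 5 0
  0 0 0 0
  0 0 0 0

0 0 5 0
4 0 5 0
0 0 0 0
0 0 0 0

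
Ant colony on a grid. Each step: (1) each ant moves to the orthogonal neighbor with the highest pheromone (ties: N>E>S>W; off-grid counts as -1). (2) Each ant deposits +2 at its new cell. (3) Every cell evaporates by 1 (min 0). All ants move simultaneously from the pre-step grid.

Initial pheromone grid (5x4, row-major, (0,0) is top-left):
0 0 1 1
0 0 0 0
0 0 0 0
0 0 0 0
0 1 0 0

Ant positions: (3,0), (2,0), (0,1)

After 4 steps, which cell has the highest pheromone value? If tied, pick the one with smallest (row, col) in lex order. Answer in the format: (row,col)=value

Answer: (1,0)=4

Derivation:
Step 1: ant0:(3,0)->N->(2,0) | ant1:(2,0)->N->(1,0) | ant2:(0,1)->E->(0,2)
  grid max=2 at (0,2)
Step 2: ant0:(2,0)->N->(1,0) | ant1:(1,0)->S->(2,0) | ant2:(0,2)->E->(0,3)
  grid max=2 at (1,0)
Step 3: ant0:(1,0)->S->(2,0) | ant1:(2,0)->N->(1,0) | ant2:(0,3)->W->(0,2)
  grid max=3 at (1,0)
Step 4: ant0:(2,0)->N->(1,0) | ant1:(1,0)->S->(2,0) | ant2:(0,2)->E->(0,3)
  grid max=4 at (1,0)
Final grid:
  0 0 1 1
  4 0 0 0
  4 0 0 0
  0 0 0 0
  0 0 0 0
Max pheromone 4 at (1,0)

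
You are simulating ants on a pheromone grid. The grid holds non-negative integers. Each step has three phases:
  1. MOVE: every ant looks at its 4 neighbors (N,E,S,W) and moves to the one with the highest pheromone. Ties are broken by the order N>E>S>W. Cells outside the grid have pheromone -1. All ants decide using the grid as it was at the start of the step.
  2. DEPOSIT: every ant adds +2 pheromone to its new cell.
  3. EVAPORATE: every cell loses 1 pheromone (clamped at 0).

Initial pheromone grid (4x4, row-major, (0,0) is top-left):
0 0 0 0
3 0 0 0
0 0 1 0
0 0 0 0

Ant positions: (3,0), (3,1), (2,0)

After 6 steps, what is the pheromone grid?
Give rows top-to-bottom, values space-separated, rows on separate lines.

After step 1: ants at (2,0),(2,1),(1,0)
  0 0 0 0
  4 0 0 0
  1 1 0 0
  0 0 0 0
After step 2: ants at (1,0),(2,0),(2,0)
  0 0 0 0
  5 0 0 0
  4 0 0 0
  0 0 0 0
After step 3: ants at (2,0),(1,0),(1,0)
  0 0 0 0
  8 0 0 0
  5 0 0 0
  0 0 0 0
After step 4: ants at (1,0),(2,0),(2,0)
  0 0 0 0
  9 0 0 0
  8 0 0 0
  0 0 0 0
After step 5: ants at (2,0),(1,0),(1,0)
  0 0 0 0
  12 0 0 0
  9 0 0 0
  0 0 0 0
After step 6: ants at (1,0),(2,0),(2,0)
  0 0 0 0
  13 0 0 0
  12 0 0 0
  0 0 0 0

0 0 0 0
13 0 0 0
12 0 0 0
0 0 0 0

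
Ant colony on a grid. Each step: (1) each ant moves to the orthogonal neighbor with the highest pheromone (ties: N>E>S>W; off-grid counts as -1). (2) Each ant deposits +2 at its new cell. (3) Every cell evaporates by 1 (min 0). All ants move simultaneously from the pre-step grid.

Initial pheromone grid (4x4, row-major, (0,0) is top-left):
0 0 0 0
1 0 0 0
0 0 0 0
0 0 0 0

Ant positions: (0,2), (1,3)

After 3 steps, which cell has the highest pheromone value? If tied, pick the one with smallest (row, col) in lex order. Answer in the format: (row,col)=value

Step 1: ant0:(0,2)->E->(0,3) | ant1:(1,3)->N->(0,3)
  grid max=3 at (0,3)
Step 2: ant0:(0,3)->S->(1,3) | ant1:(0,3)->S->(1,3)
  grid max=3 at (1,3)
Step 3: ant0:(1,3)->N->(0,3) | ant1:(1,3)->N->(0,3)
  grid max=5 at (0,3)
Final grid:
  0 0 0 5
  0 0 0 2
  0 0 0 0
  0 0 0 0
Max pheromone 5 at (0,3)

Answer: (0,3)=5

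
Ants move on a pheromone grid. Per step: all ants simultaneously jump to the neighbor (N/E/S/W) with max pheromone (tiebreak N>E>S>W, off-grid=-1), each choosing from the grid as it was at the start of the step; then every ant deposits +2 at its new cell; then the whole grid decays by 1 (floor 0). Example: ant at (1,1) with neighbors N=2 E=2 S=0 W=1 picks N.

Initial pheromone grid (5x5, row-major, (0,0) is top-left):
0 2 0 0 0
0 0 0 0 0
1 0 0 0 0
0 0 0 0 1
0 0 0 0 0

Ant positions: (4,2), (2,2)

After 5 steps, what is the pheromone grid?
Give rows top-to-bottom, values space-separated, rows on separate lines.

After step 1: ants at (3,2),(1,2)
  0 1 0 0 0
  0 0 1 0 0
  0 0 0 0 0
  0 0 1 0 0
  0 0 0 0 0
After step 2: ants at (2,2),(0,2)
  0 0 1 0 0
  0 0 0 0 0
  0 0 1 0 0
  0 0 0 0 0
  0 0 0 0 0
After step 3: ants at (1,2),(0,3)
  0 0 0 1 0
  0 0 1 0 0
  0 0 0 0 0
  0 0 0 0 0
  0 0 0 0 0
After step 4: ants at (0,2),(0,4)
  0 0 1 0 1
  0 0 0 0 0
  0 0 0 0 0
  0 0 0 0 0
  0 0 0 0 0
After step 5: ants at (0,3),(1,4)
  0 0 0 1 0
  0 0 0 0 1
  0 0 0 0 0
  0 0 0 0 0
  0 0 0 0 0

0 0 0 1 0
0 0 0 0 1
0 0 0 0 0
0 0 0 0 0
0 0 0 0 0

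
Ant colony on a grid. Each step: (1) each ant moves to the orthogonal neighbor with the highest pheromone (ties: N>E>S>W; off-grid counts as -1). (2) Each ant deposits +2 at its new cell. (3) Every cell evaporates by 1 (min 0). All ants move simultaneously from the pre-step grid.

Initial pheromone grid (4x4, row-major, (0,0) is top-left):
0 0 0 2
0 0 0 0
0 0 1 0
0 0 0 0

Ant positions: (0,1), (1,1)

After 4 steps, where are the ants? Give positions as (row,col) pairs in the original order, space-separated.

Step 1: ant0:(0,1)->E->(0,2) | ant1:(1,1)->N->(0,1)
  grid max=1 at (0,1)
Step 2: ant0:(0,2)->E->(0,3) | ant1:(0,1)->E->(0,2)
  grid max=2 at (0,2)
Step 3: ant0:(0,3)->W->(0,2) | ant1:(0,2)->E->(0,3)
  grid max=3 at (0,2)
Step 4: ant0:(0,2)->E->(0,3) | ant1:(0,3)->W->(0,2)
  grid max=4 at (0,2)

(0,3) (0,2)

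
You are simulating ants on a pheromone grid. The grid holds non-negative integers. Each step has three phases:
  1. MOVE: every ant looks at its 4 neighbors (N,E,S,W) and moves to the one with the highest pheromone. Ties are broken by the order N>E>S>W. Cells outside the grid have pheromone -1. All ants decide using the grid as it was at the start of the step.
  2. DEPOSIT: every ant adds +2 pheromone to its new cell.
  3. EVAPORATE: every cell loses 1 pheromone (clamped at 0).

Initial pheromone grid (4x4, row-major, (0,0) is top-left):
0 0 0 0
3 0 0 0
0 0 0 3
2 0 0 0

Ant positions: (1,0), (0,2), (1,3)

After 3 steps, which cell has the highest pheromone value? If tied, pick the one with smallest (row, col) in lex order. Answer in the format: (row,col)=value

Step 1: ant0:(1,0)->N->(0,0) | ant1:(0,2)->E->(0,3) | ant2:(1,3)->S->(2,3)
  grid max=4 at (2,3)
Step 2: ant0:(0,0)->S->(1,0) | ant1:(0,3)->S->(1,3) | ant2:(2,3)->N->(1,3)
  grid max=3 at (1,0)
Step 3: ant0:(1,0)->N->(0,0) | ant1:(1,3)->S->(2,3) | ant2:(1,3)->S->(2,3)
  grid max=6 at (2,3)
Final grid:
  1 0 0 0
  2 0 0 2
  0 0 0 6
  0 0 0 0
Max pheromone 6 at (2,3)

Answer: (2,3)=6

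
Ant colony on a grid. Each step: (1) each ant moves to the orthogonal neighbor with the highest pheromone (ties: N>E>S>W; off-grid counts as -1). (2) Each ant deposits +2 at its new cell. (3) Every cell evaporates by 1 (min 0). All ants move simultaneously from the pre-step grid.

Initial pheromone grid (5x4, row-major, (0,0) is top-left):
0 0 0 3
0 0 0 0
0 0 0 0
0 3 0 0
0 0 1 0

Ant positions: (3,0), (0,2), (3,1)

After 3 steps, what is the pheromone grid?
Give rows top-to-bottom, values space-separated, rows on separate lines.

After step 1: ants at (3,1),(0,3),(2,1)
  0 0 0 4
  0 0 0 0
  0 1 0 0
  0 4 0 0
  0 0 0 0
After step 2: ants at (2,1),(1,3),(3,1)
  0 0 0 3
  0 0 0 1
  0 2 0 0
  0 5 0 0
  0 0 0 0
After step 3: ants at (3,1),(0,3),(2,1)
  0 0 0 4
  0 0 0 0
  0 3 0 0
  0 6 0 0
  0 0 0 0

0 0 0 4
0 0 0 0
0 3 0 0
0 6 0 0
0 0 0 0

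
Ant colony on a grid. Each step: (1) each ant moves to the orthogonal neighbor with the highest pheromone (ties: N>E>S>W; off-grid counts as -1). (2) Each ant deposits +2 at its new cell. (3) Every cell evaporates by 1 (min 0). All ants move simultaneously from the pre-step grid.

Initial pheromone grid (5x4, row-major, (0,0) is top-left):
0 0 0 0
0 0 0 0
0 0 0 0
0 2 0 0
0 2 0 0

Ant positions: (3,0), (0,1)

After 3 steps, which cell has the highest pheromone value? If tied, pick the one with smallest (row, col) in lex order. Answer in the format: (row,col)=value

Answer: (3,1)=3

Derivation:
Step 1: ant0:(3,0)->E->(3,1) | ant1:(0,1)->E->(0,2)
  grid max=3 at (3,1)
Step 2: ant0:(3,1)->S->(4,1) | ant1:(0,2)->E->(0,3)
  grid max=2 at (3,1)
Step 3: ant0:(4,1)->N->(3,1) | ant1:(0,3)->S->(1,3)
  grid max=3 at (3,1)
Final grid:
  0 0 0 0
  0 0 0 1
  0 0 0 0
  0 3 0 0
  0 1 0 0
Max pheromone 3 at (3,1)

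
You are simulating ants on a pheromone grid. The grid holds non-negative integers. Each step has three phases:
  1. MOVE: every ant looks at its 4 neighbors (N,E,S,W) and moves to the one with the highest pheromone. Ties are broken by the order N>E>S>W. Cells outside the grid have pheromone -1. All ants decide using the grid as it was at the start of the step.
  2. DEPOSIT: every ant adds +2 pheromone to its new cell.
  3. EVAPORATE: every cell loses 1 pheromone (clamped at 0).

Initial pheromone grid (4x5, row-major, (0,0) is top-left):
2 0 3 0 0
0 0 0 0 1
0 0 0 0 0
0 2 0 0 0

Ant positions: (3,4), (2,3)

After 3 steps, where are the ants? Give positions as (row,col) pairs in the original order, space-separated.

Step 1: ant0:(3,4)->N->(2,4) | ant1:(2,3)->N->(1,3)
  grid max=2 at (0,2)
Step 2: ant0:(2,4)->N->(1,4) | ant1:(1,3)->N->(0,3)
  grid max=1 at (0,2)
Step 3: ant0:(1,4)->N->(0,4) | ant1:(0,3)->W->(0,2)
  grid max=2 at (0,2)

(0,4) (0,2)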